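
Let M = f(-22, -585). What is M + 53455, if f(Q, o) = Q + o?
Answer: 52848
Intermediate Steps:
M = -607 (M = -22 - 585 = -607)
M + 53455 = -607 + 53455 = 52848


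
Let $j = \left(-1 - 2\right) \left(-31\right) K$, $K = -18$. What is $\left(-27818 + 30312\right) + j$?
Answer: $820$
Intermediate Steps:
$j = -1674$ ($j = \left(-1 - 2\right) \left(-31\right) \left(-18\right) = \left(-3\right) \left(-31\right) \left(-18\right) = 93 \left(-18\right) = -1674$)
$\left(-27818 + 30312\right) + j = \left(-27818 + 30312\right) - 1674 = 2494 - 1674 = 820$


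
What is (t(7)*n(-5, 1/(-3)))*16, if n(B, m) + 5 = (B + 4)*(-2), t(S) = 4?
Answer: -192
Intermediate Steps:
n(B, m) = -13 - 2*B (n(B, m) = -5 + (B + 4)*(-2) = -5 + (4 + B)*(-2) = -5 + (-8 - 2*B) = -13 - 2*B)
(t(7)*n(-5, 1/(-3)))*16 = (4*(-13 - 2*(-5)))*16 = (4*(-13 + 10))*16 = (4*(-3))*16 = -12*16 = -192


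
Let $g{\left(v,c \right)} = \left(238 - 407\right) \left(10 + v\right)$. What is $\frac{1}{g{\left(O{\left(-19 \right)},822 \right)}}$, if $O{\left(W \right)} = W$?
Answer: $\frac{1}{1521} \approx 0.00065746$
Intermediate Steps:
$g{\left(v,c \right)} = -1690 - 169 v$ ($g{\left(v,c \right)} = - 169 \left(10 + v\right) = -1690 - 169 v$)
$\frac{1}{g{\left(O{\left(-19 \right)},822 \right)}} = \frac{1}{-1690 - -3211} = \frac{1}{-1690 + 3211} = \frac{1}{1521}$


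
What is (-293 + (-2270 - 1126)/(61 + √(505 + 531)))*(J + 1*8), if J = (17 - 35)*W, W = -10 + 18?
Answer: 45055032/895 - 307904*√259/895 ≈ 44804.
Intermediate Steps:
W = 8
J = -144 (J = (17 - 35)*8 = -18*8 = -144)
(-293 + (-2270 - 1126)/(61 + √(505 + 531)))*(J + 1*8) = (-293 + (-2270 - 1126)/(61 + √(505 + 531)))*(-144 + 1*8) = (-293 - 3396/(61 + √1036))*(-144 + 8) = (-293 - 3396/(61 + 2*√259))*(-136) = 39848 + 461856/(61 + 2*√259)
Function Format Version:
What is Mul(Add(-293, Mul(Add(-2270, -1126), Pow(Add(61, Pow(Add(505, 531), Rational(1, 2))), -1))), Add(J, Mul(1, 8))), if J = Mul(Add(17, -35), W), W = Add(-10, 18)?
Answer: Add(Rational(45055032, 895), Mul(Rational(-307904, 895), Pow(259, Rational(1, 2)))) ≈ 44804.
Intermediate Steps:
W = 8
J = -144 (J = Mul(Add(17, -35), 8) = Mul(-18, 8) = -144)
Mul(Add(-293, Mul(Add(-2270, -1126), Pow(Add(61, Pow(Add(505, 531), Rational(1, 2))), -1))), Add(J, Mul(1, 8))) = Mul(Add(-293, Mul(Add(-2270, -1126), Pow(Add(61, Pow(Add(505, 531), Rational(1, 2))), -1))), Add(-144, Mul(1, 8))) = Mul(Add(-293, Mul(-3396, Pow(Add(61, Pow(1036, Rational(1, 2))), -1))), Add(-144, 8)) = Mul(Add(-293, Mul(-3396, Pow(Add(61, Mul(2, Pow(259, Rational(1, 2)))), -1))), -136) = Add(39848, Mul(461856, Pow(Add(61, Mul(2, Pow(259, Rational(1, 2)))), -1)))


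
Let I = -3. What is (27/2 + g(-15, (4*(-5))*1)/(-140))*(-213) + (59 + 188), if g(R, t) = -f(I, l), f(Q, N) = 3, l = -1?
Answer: -368629/140 ≈ -2633.1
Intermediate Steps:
g(R, t) = -3 (g(R, t) = -1*3 = -3)
(27/2 + g(-15, (4*(-5))*1)/(-140))*(-213) + (59 + 188) = (27/2 - 3/(-140))*(-213) + (59 + 188) = (27*(½) - 3*(-1/140))*(-213) + 247 = (27/2 + 3/140)*(-213) + 247 = (1893/140)*(-213) + 247 = -403209/140 + 247 = -368629/140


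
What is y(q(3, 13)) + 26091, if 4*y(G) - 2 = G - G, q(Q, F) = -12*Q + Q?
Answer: 52183/2 ≈ 26092.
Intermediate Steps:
q(Q, F) = -11*Q
y(G) = ½ (y(G) = ½ + (G - G)/4 = ½ + (¼)*0 = ½ + 0 = ½)
y(q(3, 13)) + 26091 = ½ + 26091 = 52183/2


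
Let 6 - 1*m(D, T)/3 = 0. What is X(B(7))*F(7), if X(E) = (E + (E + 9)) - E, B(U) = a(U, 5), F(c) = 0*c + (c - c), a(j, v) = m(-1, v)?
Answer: 0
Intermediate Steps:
m(D, T) = 18 (m(D, T) = 18 - 3*0 = 18 + 0 = 18)
a(j, v) = 18
F(c) = 0 (F(c) = 0 + 0 = 0)
B(U) = 18
X(E) = 9 + E (X(E) = (E + (9 + E)) - E = (9 + 2*E) - E = 9 + E)
X(B(7))*F(7) = (9 + 18)*0 = 27*0 = 0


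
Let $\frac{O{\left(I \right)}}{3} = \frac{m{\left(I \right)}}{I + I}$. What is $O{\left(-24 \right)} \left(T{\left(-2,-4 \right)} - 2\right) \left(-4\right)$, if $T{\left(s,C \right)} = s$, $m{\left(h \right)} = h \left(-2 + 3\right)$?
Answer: $24$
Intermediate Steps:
$m{\left(h \right)} = h$ ($m{\left(h \right)} = h 1 = h$)
$O{\left(I \right)} = \frac{3}{2}$ ($O{\left(I \right)} = 3 \frac{I}{I + I} = 3 \frac{I}{2 I} = 3 \frac{1}{2 I} I = 3 \cdot \frac{1}{2} = \frac{3}{2}$)
$O{\left(-24 \right)} \left(T{\left(-2,-4 \right)} - 2\right) \left(-4\right) = \frac{3 \left(-2 - 2\right) \left(-4\right)}{2} = \frac{3 \left(\left(-4\right) \left(-4\right)\right)}{2} = \frac{3}{2} \cdot 16 = 24$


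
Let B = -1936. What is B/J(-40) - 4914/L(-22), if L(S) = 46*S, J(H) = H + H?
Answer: 73511/2530 ≈ 29.056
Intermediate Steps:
J(H) = 2*H
B/J(-40) - 4914/L(-22) = -1936/(2*(-40)) - 4914/(46*(-22)) = -1936/(-80) - 4914/(-1012) = -1936*(-1/80) - 4914*(-1/1012) = 121/5 + 2457/506 = 73511/2530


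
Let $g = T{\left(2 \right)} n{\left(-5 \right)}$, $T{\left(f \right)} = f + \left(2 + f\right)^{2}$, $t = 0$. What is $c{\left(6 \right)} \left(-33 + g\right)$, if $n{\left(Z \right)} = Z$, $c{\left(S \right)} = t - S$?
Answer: $738$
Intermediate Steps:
$c{\left(S \right)} = - S$ ($c{\left(S \right)} = 0 - S = - S$)
$g = -90$ ($g = \left(2 + \left(2 + 2\right)^{2}\right) \left(-5\right) = \left(2 + 4^{2}\right) \left(-5\right) = \left(2 + 16\right) \left(-5\right) = 18 \left(-5\right) = -90$)
$c{\left(6 \right)} \left(-33 + g\right) = \left(-1\right) 6 \left(-33 - 90\right) = \left(-6\right) \left(-123\right) = 738$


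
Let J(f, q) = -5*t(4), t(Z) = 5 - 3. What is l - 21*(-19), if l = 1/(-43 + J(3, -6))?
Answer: 21146/53 ≈ 398.98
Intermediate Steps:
t(Z) = 2
J(f, q) = -10 (J(f, q) = -5*2 = -10)
l = -1/53 (l = 1/(-43 - 10) = 1/(-53) = -1/53 ≈ -0.018868)
l - 21*(-19) = -1/53 - 21*(-19) = -1/53 + 399 = 21146/53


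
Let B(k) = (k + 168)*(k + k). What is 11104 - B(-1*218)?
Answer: -10696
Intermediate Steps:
B(k) = 2*k*(168 + k) (B(k) = (168 + k)*(2*k) = 2*k*(168 + k))
11104 - B(-1*218) = 11104 - 2*(-1*218)*(168 - 1*218) = 11104 - 2*(-218)*(168 - 218) = 11104 - 2*(-218)*(-50) = 11104 - 1*21800 = 11104 - 21800 = -10696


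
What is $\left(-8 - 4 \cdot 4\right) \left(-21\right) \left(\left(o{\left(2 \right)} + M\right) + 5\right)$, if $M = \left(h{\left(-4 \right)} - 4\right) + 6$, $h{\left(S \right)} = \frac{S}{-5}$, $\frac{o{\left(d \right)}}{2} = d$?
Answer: $\frac{29736}{5} \approx 5947.2$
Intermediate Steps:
$o{\left(d \right)} = 2 d$
$h{\left(S \right)} = - \frac{S}{5}$ ($h{\left(S \right)} = S \left(- \frac{1}{5}\right) = - \frac{S}{5}$)
$M = \frac{14}{5}$ ($M = \left(\left(- \frac{1}{5}\right) \left(-4\right) - 4\right) + 6 = \left(\frac{4}{5} - 4\right) + 6 = - \frac{16}{5} + 6 = \frac{14}{5} \approx 2.8$)
$\left(-8 - 4 \cdot 4\right) \left(-21\right) \left(\left(o{\left(2 \right)} + M\right) + 5\right) = \left(-8 - 4 \cdot 4\right) \left(-21\right) \left(\left(2 \cdot 2 + \frac{14}{5}\right) + 5\right) = \left(-8 - 16\right) \left(-21\right) \left(\left(4 + \frac{14}{5}\right) + 5\right) = \left(-8 - 16\right) \left(-21\right) \left(\frac{34}{5} + 5\right) = \left(-24\right) \left(-21\right) \frac{59}{5} = 504 \cdot \frac{59}{5} = \frac{29736}{5}$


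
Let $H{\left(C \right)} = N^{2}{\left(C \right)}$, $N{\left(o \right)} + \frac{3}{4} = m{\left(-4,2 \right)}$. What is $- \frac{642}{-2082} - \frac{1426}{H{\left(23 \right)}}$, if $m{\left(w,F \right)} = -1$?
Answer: $- \frac{7911909}{17003} \approx -465.32$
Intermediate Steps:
$N{\left(o \right)} = - \frac{7}{4}$ ($N{\left(o \right)} = - \frac{3}{4} - 1 = - \frac{7}{4}$)
$H{\left(C \right)} = \frac{49}{16}$ ($H{\left(C \right)} = \left(- \frac{7}{4}\right)^{2} = \frac{49}{16}$)
$- \frac{642}{-2082} - \frac{1426}{H{\left(23 \right)}} = - \frac{642}{-2082} - \frac{1426}{\frac{49}{16}} = \left(-642\right) \left(- \frac{1}{2082}\right) - \frac{22816}{49} = \frac{107}{347} - \frac{22816}{49} = - \frac{7911909}{17003}$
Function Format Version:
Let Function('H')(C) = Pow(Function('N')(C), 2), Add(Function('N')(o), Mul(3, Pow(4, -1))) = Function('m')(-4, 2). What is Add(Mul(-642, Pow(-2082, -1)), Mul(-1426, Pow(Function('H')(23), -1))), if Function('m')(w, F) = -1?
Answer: Rational(-7911909, 17003) ≈ -465.32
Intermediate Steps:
Function('N')(o) = Rational(-7, 4) (Function('N')(o) = Add(Rational(-3, 4), -1) = Rational(-7, 4))
Function('H')(C) = Rational(49, 16) (Function('H')(C) = Pow(Rational(-7, 4), 2) = Rational(49, 16))
Add(Mul(-642, Pow(-2082, -1)), Mul(-1426, Pow(Function('H')(23), -1))) = Add(Mul(-642, Pow(-2082, -1)), Mul(-1426, Pow(Rational(49, 16), -1))) = Add(Mul(-642, Rational(-1, 2082)), Mul(-1426, Rational(16, 49))) = Add(Rational(107, 347), Rational(-22816, 49)) = Rational(-7911909, 17003)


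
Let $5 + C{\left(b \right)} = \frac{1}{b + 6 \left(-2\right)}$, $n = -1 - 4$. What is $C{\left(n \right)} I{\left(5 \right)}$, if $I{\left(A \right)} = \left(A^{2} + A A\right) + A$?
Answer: $- \frac{4730}{17} \approx -278.24$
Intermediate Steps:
$I{\left(A \right)} = A + 2 A^{2}$ ($I{\left(A \right)} = \left(A^{2} + A^{2}\right) + A = 2 A^{2} + A = A + 2 A^{2}$)
$n = -5$ ($n = -1 - 4 = -5$)
$C{\left(b \right)} = -5 + \frac{1}{-12 + b}$ ($C{\left(b \right)} = -5 + \frac{1}{b + 6 \left(-2\right)} = -5 + \frac{1}{b - 12} = -5 + \frac{1}{-12 + b}$)
$C{\left(n \right)} I{\left(5 \right)} = \frac{61 - -25}{-12 - 5} \cdot 5 \left(1 + 2 \cdot 5\right) = \frac{61 + 25}{-17} \cdot 5 \left(1 + 10\right) = \left(- \frac{1}{17}\right) 86 \cdot 5 \cdot 11 = \left(- \frac{86}{17}\right) 55 = - \frac{4730}{17}$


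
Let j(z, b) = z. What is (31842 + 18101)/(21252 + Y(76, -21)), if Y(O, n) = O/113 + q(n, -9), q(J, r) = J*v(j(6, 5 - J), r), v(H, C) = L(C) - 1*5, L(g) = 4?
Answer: 5643559/2403925 ≈ 2.3476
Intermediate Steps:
v(H, C) = -1 (v(H, C) = 4 - 1*5 = 4 - 5 = -1)
q(J, r) = -J (q(J, r) = J*(-1) = -J)
Y(O, n) = -n + O/113 (Y(O, n) = O/113 - n = -n + O/113)
(31842 + 18101)/(21252 + Y(76, -21)) = (31842 + 18101)/(21252 + (-1*(-21) + (1/113)*76)) = 49943/(21252 + (21 + 76/113)) = 49943/(21252 + 2449/113) = 49943/(2403925/113) = 49943*(113/2403925) = 5643559/2403925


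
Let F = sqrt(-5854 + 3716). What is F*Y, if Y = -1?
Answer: -I*sqrt(2138) ≈ -46.239*I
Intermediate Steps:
F = I*sqrt(2138) (F = sqrt(-2138) = I*sqrt(2138) ≈ 46.239*I)
F*Y = (I*sqrt(2138))*(-1) = -I*sqrt(2138)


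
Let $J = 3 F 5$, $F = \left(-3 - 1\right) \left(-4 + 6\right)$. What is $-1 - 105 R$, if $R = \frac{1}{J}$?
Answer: $- \frac{1}{8} \approx -0.125$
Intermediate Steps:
$F = -8$ ($F = \left(-4\right) 2 = -8$)
$J = -120$ ($J = 3 \left(-8\right) 5 = \left(-24\right) 5 = -120$)
$R = - \frac{1}{120}$ ($R = \frac{1}{-120} = - \frac{1}{120} \approx -0.0083333$)
$-1 - 105 R = -1 - - \frac{7}{8} = -1 + \frac{7}{8} = - \frac{1}{8}$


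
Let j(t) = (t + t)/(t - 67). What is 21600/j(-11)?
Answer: 842400/11 ≈ 76582.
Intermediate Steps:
j(t) = 2*t/(-67 + t) (j(t) = (2*t)/(-67 + t) = 2*t/(-67 + t))
21600/j(-11) = 21600/((2*(-11)/(-67 - 11))) = 21600/((2*(-11)/(-78))) = 21600/((2*(-11)*(-1/78))) = 21600/(11/39) = 21600*(39/11) = 842400/11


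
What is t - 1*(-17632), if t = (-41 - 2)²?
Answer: 19481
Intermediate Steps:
t = 1849 (t = (-43)² = 1849)
t - 1*(-17632) = 1849 - 1*(-17632) = 1849 + 17632 = 19481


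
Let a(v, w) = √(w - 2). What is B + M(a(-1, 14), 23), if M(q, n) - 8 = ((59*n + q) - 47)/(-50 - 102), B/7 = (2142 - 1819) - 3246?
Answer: -1555083/76 - √3/76 ≈ -20462.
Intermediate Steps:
a(v, w) = √(-2 + w)
B = -20461 (B = 7*((2142 - 1819) - 3246) = 7*(323 - 3246) = 7*(-2923) = -20461)
M(q, n) = 1263/152 - 59*n/152 - q/152 (M(q, n) = 8 + ((59*n + q) - 47)/(-50 - 102) = 8 + ((q + 59*n) - 47)/(-152) = 8 + (-47 + q + 59*n)*(-1/152) = 8 + (47/152 - 59*n/152 - q/152) = 1263/152 - 59*n/152 - q/152)
B + M(a(-1, 14), 23) = -20461 + (1263/152 - 59/152*23 - √(-2 + 14)/152) = -20461 + (1263/152 - 1357/152 - √3/76) = -20461 + (-47/76 - √3/76) = -1555083/76 - √3/76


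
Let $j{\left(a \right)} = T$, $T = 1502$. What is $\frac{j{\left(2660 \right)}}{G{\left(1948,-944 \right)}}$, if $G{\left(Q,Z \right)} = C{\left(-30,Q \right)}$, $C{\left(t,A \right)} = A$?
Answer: $\frac{751}{974} \approx 0.77105$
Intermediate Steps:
$G{\left(Q,Z \right)} = Q$
$j{\left(a \right)} = 1502$
$\frac{j{\left(2660 \right)}}{G{\left(1948,-944 \right)}} = \frac{1502}{1948} = 1502 \cdot \frac{1}{1948} = \frac{751}{974}$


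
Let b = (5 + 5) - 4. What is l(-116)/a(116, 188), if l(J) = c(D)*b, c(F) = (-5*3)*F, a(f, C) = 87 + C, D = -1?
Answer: 18/55 ≈ 0.32727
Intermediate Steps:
b = 6 (b = 10 - 4 = 6)
c(F) = -15*F
l(J) = 90 (l(J) = -15*(-1)*6 = 15*6 = 90)
l(-116)/a(116, 188) = 90/(87 + 188) = 90/275 = 90*(1/275) = 18/55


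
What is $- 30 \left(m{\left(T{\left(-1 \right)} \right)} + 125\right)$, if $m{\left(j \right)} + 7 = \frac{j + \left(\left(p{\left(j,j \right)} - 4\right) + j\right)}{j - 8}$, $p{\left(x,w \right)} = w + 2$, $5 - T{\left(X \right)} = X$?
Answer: $-3300$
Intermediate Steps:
$T{\left(X \right)} = 5 - X$
$p{\left(x,w \right)} = 2 + w$
$m{\left(j \right)} = -7 + \frac{-2 + 3 j}{-8 + j}$ ($m{\left(j \right)} = -7 + \frac{j + \left(\left(\left(2 + j\right) - 4\right) + j\right)}{j - 8} = -7 + \frac{j + \left(\left(-2 + j\right) + j\right)}{-8 + j} = -7 + \frac{j + \left(-2 + 2 j\right)}{-8 + j} = -7 + \frac{-2 + 3 j}{-8 + j}$)
$- 30 \left(m{\left(T{\left(-1 \right)} \right)} + 125\right) = - 30 \left(\frac{2 \left(27 - 2 \left(5 - -1\right)\right)}{-8 + \left(5 - -1\right)} + 125\right) = - 30 \left(\frac{2 \left(27 - 2 \left(5 + 1\right)\right)}{-8 + \left(5 + 1\right)} + 125\right) = - 30 \left(\frac{2 \left(27 - 12\right)}{-8 + 6} + 125\right) = - 30 \left(\frac{2 \left(27 - 12\right)}{-2} + 125\right) = - 30 \left(2 \left(- \frac{1}{2}\right) 15 + 125\right) = - 30 \left(-15 + 125\right) = \left(-30\right) 110 = -3300$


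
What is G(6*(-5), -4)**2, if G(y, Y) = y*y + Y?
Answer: 802816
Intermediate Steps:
G(y, Y) = Y + y**2 (G(y, Y) = y**2 + Y = Y + y**2)
G(6*(-5), -4)**2 = (-4 + (6*(-5))**2)**2 = (-4 + (-30)**2)**2 = (-4 + 900)**2 = 896**2 = 802816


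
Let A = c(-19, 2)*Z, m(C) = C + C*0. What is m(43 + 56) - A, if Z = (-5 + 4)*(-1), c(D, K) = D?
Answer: 118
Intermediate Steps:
Z = 1 (Z = -1*(-1) = 1)
m(C) = C (m(C) = C + 0 = C)
A = -19 (A = -19*1 = -19)
m(43 + 56) - A = (43 + 56) - 1*(-19) = 99 + 19 = 118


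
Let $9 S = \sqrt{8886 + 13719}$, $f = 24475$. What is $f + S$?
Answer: $24475 + \frac{\sqrt{22605}}{9} \approx 24492.0$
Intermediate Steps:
$S = \frac{\sqrt{22605}}{9}$ ($S = \frac{\sqrt{8886 + 13719}}{9} = \frac{\sqrt{22605}}{9} \approx 16.706$)
$f + S = 24475 + \frac{\sqrt{22605}}{9}$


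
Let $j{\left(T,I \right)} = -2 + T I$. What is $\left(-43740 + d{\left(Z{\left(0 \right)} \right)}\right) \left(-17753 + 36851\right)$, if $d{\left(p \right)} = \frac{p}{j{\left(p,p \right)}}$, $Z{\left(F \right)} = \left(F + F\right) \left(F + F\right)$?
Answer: $-835346520$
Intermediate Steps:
$j{\left(T,I \right)} = -2 + I T$
$Z{\left(F \right)} = 4 F^{2}$ ($Z{\left(F \right)} = 2 F 2 F = 4 F^{2}$)
$d{\left(p \right)} = \frac{p}{-2 + p^{2}}$ ($d{\left(p \right)} = \frac{p}{-2 + p p} = \frac{p}{-2 + p^{2}}$)
$\left(-43740 + d{\left(Z{\left(0 \right)} \right)}\right) \left(-17753 + 36851\right) = \left(-43740 + \frac{4 \cdot 0^{2}}{-2 + \left(4 \cdot 0^{2}\right)^{2}}\right) \left(-17753 + 36851\right) = \left(-43740 + \frac{4 \cdot 0}{-2 + \left(4 \cdot 0\right)^{2}}\right) 19098 = \left(-43740 + \frac{0}{-2 + 0^{2}}\right) 19098 = \left(-43740 + \frac{0}{-2 + 0}\right) 19098 = \left(-43740 + \frac{0}{-2}\right) 19098 = \left(-43740 + 0 \left(- \frac{1}{2}\right)\right) 19098 = \left(-43740 + 0\right) 19098 = \left(-43740\right) 19098 = -835346520$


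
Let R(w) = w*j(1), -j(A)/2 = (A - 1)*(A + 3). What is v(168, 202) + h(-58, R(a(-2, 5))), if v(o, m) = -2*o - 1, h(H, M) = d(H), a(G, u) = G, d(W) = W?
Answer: -395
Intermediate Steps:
j(A) = -2*(-1 + A)*(3 + A) (j(A) = -2*(A - 1)*(A + 3) = -2*(-1 + A)*(3 + A))
R(w) = 0 (R(w) = w*(6 - 4*1 - 2*1²) = w*(6 - 4 - 2*1) = w*(6 - 4 - 2) = w*0 = 0)
h(H, M) = H
v(o, m) = -1 - 2*o
v(168, 202) + h(-58, R(a(-2, 5))) = (-1 - 2*168) - 58 = (-1 - 336) - 58 = -337 - 58 = -395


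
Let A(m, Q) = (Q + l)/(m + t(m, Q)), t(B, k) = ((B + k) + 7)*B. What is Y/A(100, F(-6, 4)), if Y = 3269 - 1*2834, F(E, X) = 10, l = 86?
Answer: 213875/4 ≈ 53469.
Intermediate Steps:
t(B, k) = B*(7 + B + k) (t(B, k) = (7 + B + k)*B = B*(7 + B + k))
Y = 435 (Y = 3269 - 2834 = 435)
A(m, Q) = (86 + Q)/(m + m*(7 + Q + m)) (A(m, Q) = (Q + 86)/(m + m*(7 + m + Q)) = (86 + Q)/(m + m*(7 + Q + m)))
Y/A(100, F(-6, 4)) = 435/(((86 + 10)/(100*(8 + 10 + 100)))) = 435/(((1/100)*96/118)) = 435/(((1/100)*(1/118)*96)) = 435/(12/1475) = 435*(1475/12) = 213875/4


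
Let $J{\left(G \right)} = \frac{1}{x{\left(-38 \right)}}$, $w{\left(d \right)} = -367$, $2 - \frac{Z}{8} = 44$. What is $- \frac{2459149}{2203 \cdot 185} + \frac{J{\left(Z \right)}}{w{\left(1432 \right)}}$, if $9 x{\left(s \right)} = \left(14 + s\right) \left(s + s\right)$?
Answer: $- \frac{548725893929}{90940192480} \approx -6.0339$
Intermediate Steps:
$x{\left(s \right)} = \frac{2 s \left(14 + s\right)}{9}$ ($x{\left(s \right)} = \frac{\left(14 + s\right) \left(s + s\right)}{9} = \frac{\left(14 + s\right) 2 s}{9} = \frac{2 s \left(14 + s\right)}{9}$)
$Z = -336$ ($Z = 16 - 352 = -336$)
$J{\left(G \right)} = \frac{3}{608}$ ($J{\left(G \right)} = \frac{1}{\frac{2}{9} \left(-38\right) \left(14 - 38\right)} = \frac{1}{\frac{2}{9} \left(-38\right) \left(-24\right)} = \frac{1}{\frac{608}{3}} = \frac{3}{608}$)
$- \frac{2459149}{2203 \cdot 185} + \frac{J{\left(Z \right)}}{w{\left(1432 \right)}} = - \frac{2459149}{2203 \cdot 185} + \frac{3}{608 \left(-367\right)} = - \frac{2459149}{407555} + \frac{3}{608} \left(- \frac{1}{367}\right) = \left(-2459149\right) \frac{1}{407555} - \frac{3}{223136} = - \frac{2459149}{407555} - \frac{3}{223136} = - \frac{548725893929}{90940192480}$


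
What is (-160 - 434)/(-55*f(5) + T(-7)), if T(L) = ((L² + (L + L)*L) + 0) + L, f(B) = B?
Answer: 22/5 ≈ 4.4000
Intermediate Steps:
T(L) = L + 3*L² (T(L) = ((L² + (2*L)*L) + 0) + L = ((L² + 2*L²) + 0) + L = (3*L² + 0) + L = 3*L² + L = L + 3*L²)
(-160 - 434)/(-55*f(5) + T(-7)) = (-160 - 434)/(-55*5 - 7*(1 + 3*(-7))) = -594/(-275 - 7*(1 - 21)) = -594/(-275 - 7*(-20)) = -594/(-275 + 140) = -594/(-135) = -594*(-1/135) = 22/5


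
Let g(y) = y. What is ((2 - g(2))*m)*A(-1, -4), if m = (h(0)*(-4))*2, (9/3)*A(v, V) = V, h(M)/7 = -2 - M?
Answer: 0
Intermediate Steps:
h(M) = -14 - 7*M (h(M) = 7*(-2 - M) = -14 - 7*M)
A(v, V) = V/3
m = 112 (m = ((-14 - 7*0)*(-4))*2 = ((-14 + 0)*(-4))*2 = -14*(-4)*2 = 56*2 = 112)
((2 - g(2))*m)*A(-1, -4) = ((2 - 1*2)*112)*((⅓)*(-4)) = ((2 - 2)*112)*(-4/3) = (0*112)*(-4/3) = 0*(-4/3) = 0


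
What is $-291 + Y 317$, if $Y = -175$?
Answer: $-55766$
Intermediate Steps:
$-291 + Y 317 = -291 - 55475 = -55766$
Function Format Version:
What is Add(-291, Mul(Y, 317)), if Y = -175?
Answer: -55766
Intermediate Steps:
Add(-291, Mul(Y, 317)) = Add(-291, Mul(-175, 317)) = Add(-291, -55475) = -55766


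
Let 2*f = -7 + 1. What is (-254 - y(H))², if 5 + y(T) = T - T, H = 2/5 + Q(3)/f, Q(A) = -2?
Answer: 62001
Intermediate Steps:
f = -3 (f = (-7 + 1)/2 = (½)*(-6) = -3)
H = 16/15 (H = 2/5 - 2/(-3) = 2*(⅕) - 2*(-⅓) = ⅖ + ⅔ = 16/15 ≈ 1.0667)
y(T) = -5 (y(T) = -5 + (T - T) = -5 + 0 = -5)
(-254 - y(H))² = (-254 - 1*(-5))² = (-254 + 5)² = (-249)² = 62001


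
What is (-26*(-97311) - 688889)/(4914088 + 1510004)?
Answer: 1841197/6424092 ≈ 0.28661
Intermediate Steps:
(-26*(-97311) - 688889)/(4914088 + 1510004) = (2530086 - 688889)/6424092 = 1841197*(1/6424092) = 1841197/6424092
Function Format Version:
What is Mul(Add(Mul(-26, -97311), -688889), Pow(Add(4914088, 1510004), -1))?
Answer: Rational(1841197, 6424092) ≈ 0.28661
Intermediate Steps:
Mul(Add(Mul(-26, -97311), -688889), Pow(Add(4914088, 1510004), -1)) = Mul(Add(2530086, -688889), Pow(6424092, -1)) = Mul(1841197, Rational(1, 6424092)) = Rational(1841197, 6424092)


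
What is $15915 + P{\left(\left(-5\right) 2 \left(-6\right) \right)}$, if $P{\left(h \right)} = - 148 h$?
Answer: $7035$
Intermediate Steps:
$15915 + P{\left(\left(-5\right) 2 \left(-6\right) \right)} = 15915 - 148 \left(-5\right) 2 \left(-6\right) = 15915 - 148 \left(\left(-10\right) \left(-6\right)\right) = 15915 - 8880 = 7035$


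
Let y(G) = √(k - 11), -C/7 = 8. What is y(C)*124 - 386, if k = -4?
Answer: -386 + 124*I*√15 ≈ -386.0 + 480.25*I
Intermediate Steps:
C = -56 (C = -7*8 = -56)
y(G) = I*√15 (y(G) = √(-4 - 11) = √(-15) = I*√15)
y(C)*124 - 386 = (I*√15)*124 - 386 = 124*I*√15 - 386 = -386 + 124*I*√15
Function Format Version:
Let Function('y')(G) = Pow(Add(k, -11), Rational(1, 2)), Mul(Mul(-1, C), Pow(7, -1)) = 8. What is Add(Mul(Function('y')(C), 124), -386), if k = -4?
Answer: Add(-386, Mul(124, I, Pow(15, Rational(1, 2)))) ≈ Add(-386.00, Mul(480.25, I))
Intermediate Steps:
C = -56 (C = Mul(-7, 8) = -56)
Function('y')(G) = Mul(I, Pow(15, Rational(1, 2))) (Function('y')(G) = Pow(Add(-4, -11), Rational(1, 2)) = Pow(-15, Rational(1, 2)) = Mul(I, Pow(15, Rational(1, 2))))
Add(Mul(Function('y')(C), 124), -386) = Add(Mul(Mul(I, Pow(15, Rational(1, 2))), 124), -386) = Add(Mul(124, I, Pow(15, Rational(1, 2))), -386) = Add(-386, Mul(124, I, Pow(15, Rational(1, 2))))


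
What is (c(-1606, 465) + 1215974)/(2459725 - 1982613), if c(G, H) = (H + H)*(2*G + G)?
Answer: -1632383/238556 ≈ -6.8428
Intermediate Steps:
c(G, H) = 6*G*H (c(G, H) = (2*H)*(3*G) = 6*G*H)
(c(-1606, 465) + 1215974)/(2459725 - 1982613) = (6*(-1606)*465 + 1215974)/(2459725 - 1982613) = (-4480740 + 1215974)/477112 = -3264766*1/477112 = -1632383/238556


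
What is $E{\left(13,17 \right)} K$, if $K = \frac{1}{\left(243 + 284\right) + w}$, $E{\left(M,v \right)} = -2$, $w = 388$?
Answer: $- \frac{2}{915} \approx -0.0021858$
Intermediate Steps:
$K = \frac{1}{915}$ ($K = \frac{1}{\left(243 + 284\right) + 388} = \frac{1}{527 + 388} = \frac{1}{915} \approx 0.0010929$)
$E{\left(13,17 \right)} K = \left(-2\right) \frac{1}{915} = - \frac{2}{915}$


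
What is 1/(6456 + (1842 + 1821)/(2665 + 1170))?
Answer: 3835/24762423 ≈ 0.00015487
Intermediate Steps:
1/(6456 + (1842 + 1821)/(2665 + 1170)) = 1/(6456 + 3663/3835) = 1/(24762423/3835) = 3835/24762423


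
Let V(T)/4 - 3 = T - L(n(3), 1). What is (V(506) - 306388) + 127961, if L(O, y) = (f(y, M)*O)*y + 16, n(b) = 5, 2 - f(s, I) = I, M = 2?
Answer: -176455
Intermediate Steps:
f(s, I) = 2 - I
L(O, y) = 16 (L(O, y) = ((2 - 1*2)*O)*y + 16 = ((2 - 2)*O)*y + 16 = (0*O)*y + 16 = 0*y + 16 = 0 + 16 = 16)
V(T) = -52 + 4*T (V(T) = 12 + 4*(T - 1*16) = 12 + 4*(T - 16) = 12 + 4*(-16 + T) = 12 + (-64 + 4*T) = -52 + 4*T)
(V(506) - 306388) + 127961 = ((-52 + 4*506) - 306388) + 127961 = ((-52 + 2024) - 306388) + 127961 = (1972 - 306388) + 127961 = -304416 + 127961 = -176455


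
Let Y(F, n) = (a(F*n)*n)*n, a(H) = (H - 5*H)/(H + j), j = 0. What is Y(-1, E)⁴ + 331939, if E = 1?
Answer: 332195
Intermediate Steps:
a(H) = -4 (a(H) = (H - 5*H)/(H + 0) = (-4*H)/H = -4)
Y(F, n) = -4*n² (Y(F, n) = (-4*n)*n = -4*n²)
Y(-1, E)⁴ + 331939 = (-4*1²)⁴ + 331939 = (-4*1)⁴ + 331939 = (-4)⁴ + 331939 = 256 + 331939 = 332195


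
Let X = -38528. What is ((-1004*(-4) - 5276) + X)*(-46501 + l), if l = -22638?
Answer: 2750902532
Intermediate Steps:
((-1004*(-4) - 5276) + X)*(-46501 + l) = ((-1004*(-4) - 5276) - 38528)*(-46501 - 22638) = ((4016 - 5276) - 38528)*(-69139) = (-1260 - 38528)*(-69139) = -39788*(-69139) = 2750902532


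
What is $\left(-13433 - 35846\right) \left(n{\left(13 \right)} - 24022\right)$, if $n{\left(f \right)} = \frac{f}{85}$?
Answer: $\frac{100620671103}{85} \approx 1.1838 \cdot 10^{9}$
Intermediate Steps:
$n{\left(f \right)} = \frac{f}{85}$ ($n{\left(f \right)} = f \frac{1}{85} = \frac{f}{85}$)
$\left(-13433 - 35846\right) \left(n{\left(13 \right)} - 24022\right) = \left(-13433 - 35846\right) \left(\frac{1}{85} \cdot 13 - 24022\right) = - 49279 \left(\frac{13}{85} - 24022\right) = \left(-49279\right) \left(- \frac{2041857}{85}\right) = \frac{100620671103}{85}$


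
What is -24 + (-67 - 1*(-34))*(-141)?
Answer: 4629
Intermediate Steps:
-24 + (-67 - 1*(-34))*(-141) = -24 + (-67 + 34)*(-141) = -24 - 33*(-141) = -24 + 4653 = 4629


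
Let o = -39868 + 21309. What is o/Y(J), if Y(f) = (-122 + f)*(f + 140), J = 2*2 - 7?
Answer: 18559/17125 ≈ 1.0837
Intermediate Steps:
J = -3 (J = 4 - 7 = -3)
Y(f) = (-122 + f)*(140 + f)
o = -18559
o/Y(J) = -18559/(-17080 + (-3)**2 + 18*(-3)) = -18559/(-17080 + 9 - 54) = -18559/(-17125) = -18559*(-1/17125) = 18559/17125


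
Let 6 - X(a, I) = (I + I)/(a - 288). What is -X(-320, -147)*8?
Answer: -1677/38 ≈ -44.132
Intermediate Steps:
X(a, I) = 6 - 2*I/(-288 + a) (X(a, I) = 6 - (I + I)/(a - 288) = 6 - 2*I/(-288 + a))
-X(-320, -147)*8 = -2*(-864 - 1*(-147) + 3*(-320))/(-288 - 320)*8 = -2*(-864 + 147 - 960)/(-608)*8 = -2*(-1)*(-1677)/608*8 = -1*1677/304*8 = -1677/304*8 = -1677/38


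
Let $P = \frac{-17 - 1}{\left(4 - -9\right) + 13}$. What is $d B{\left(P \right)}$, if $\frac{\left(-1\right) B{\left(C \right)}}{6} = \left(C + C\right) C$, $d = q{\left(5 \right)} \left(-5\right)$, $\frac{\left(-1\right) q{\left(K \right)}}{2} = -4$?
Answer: $\frac{38880}{169} \approx 230.06$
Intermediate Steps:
$q{\left(K \right)} = 8$ ($q{\left(K \right)} = \left(-2\right) \left(-4\right) = 8$)
$P = - \frac{9}{13}$ ($P = - \frac{18}{\left(4 + 9\right) + 13} = - \frac{18}{13 + 13} = - \frac{18}{26} = \left(-18\right) \frac{1}{26} = - \frac{9}{13} \approx -0.69231$)
$d = -40$ ($d = 8 \left(-5\right) = -40$)
$B{\left(C \right)} = - 12 C^{2}$ ($B{\left(C \right)} = - 6 \left(C + C\right) C = - 6 \cdot 2 C C = - 6 \cdot 2 C^{2} = - 12 C^{2}$)
$d B{\left(P \right)} = - 40 \left(- 12 \left(- \frac{9}{13}\right)^{2}\right) = - 40 \left(\left(-12\right) \frac{81}{169}\right) = \left(-40\right) \left(- \frac{972}{169}\right) = \frac{38880}{169}$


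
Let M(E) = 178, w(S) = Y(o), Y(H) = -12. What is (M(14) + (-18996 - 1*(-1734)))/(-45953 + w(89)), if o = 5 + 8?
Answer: 17084/45965 ≈ 0.37167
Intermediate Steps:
o = 13
w(S) = -12
(M(14) + (-18996 - 1*(-1734)))/(-45953 + w(89)) = (178 + (-18996 - 1*(-1734)))/(-45953 - 12) = (178 + (-18996 + 1734))/(-45965) = (178 - 17262)*(-1/45965) = -17084*(-1/45965) = 17084/45965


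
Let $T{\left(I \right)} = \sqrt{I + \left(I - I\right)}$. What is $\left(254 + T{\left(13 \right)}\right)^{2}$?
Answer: $\left(254 + \sqrt{13}\right)^{2} \approx 66361.0$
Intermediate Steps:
$T{\left(I \right)} = \sqrt{I}$ ($T{\left(I \right)} = \sqrt{I + 0} = \sqrt{I}$)
$\left(254 + T{\left(13 \right)}\right)^{2} = \left(254 + \sqrt{13}\right)^{2}$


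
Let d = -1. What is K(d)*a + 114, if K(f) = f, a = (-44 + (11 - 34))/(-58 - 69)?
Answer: 14411/127 ≈ 113.47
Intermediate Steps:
a = 67/127 (a = (-44 - 23)/(-127) = -67*(-1/127) = 67/127 ≈ 0.52756)
K(d)*a + 114 = -1*67/127 + 114 = -67/127 + 114 = 14411/127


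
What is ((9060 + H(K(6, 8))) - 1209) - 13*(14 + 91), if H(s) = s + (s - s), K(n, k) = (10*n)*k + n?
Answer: 6972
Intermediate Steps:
K(n, k) = n + 10*k*n (K(n, k) = 10*k*n + n = n + 10*k*n)
H(s) = s (H(s) = s + 0 = s)
((9060 + H(K(6, 8))) - 1209) - 13*(14 + 91) = ((9060 + 6*(1 + 10*8)) - 1209) - 13*(14 + 91) = ((9060 + 6*(1 + 80)) - 1209) - 13*105 = ((9060 + 6*81) - 1209) - 1365 = ((9060 + 486) - 1209) - 1365 = (9546 - 1209) - 1365 = 8337 - 1365 = 6972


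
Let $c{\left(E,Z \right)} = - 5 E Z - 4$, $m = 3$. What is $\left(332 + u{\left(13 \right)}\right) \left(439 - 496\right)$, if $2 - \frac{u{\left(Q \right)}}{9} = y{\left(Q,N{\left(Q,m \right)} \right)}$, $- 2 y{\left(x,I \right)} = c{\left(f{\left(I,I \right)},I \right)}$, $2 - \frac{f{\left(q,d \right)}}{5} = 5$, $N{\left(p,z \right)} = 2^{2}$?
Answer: $-95874$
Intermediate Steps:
$N{\left(p,z \right)} = 4$
$f{\left(q,d \right)} = -15$ ($f{\left(q,d \right)} = 10 - 25 = -15$)
$c{\left(E,Z \right)} = -4 - 5 E Z$ ($c{\left(E,Z \right)} = - 5 E Z - 4 = -4 - 5 E Z$)
$y{\left(x,I \right)} = 2 - \frac{75 I}{2}$ ($y{\left(x,I \right)} = - \frac{-4 - - 75 I}{2} = - \frac{-4 + 75 I}{2} = 2 - \frac{75 I}{2}$)
$u{\left(Q \right)} = 1350$ ($u{\left(Q \right)} = 18 - 9 \left(2 - 150\right) = 18 - -1332 = 18 + 1332 = 1350$)
$\left(332 + u{\left(13 \right)}\right) \left(439 - 496\right) = \left(332 + 1350\right) \left(439 - 496\right) = 1682 \left(-57\right) = -95874$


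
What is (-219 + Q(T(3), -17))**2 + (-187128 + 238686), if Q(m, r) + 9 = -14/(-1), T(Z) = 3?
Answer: 97354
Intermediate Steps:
Q(m, r) = 5 (Q(m, r) = -9 - 14/(-1) = -9 - 14*(-1) = -9 + 14 = 5)
(-219 + Q(T(3), -17))**2 + (-187128 + 238686) = (-219 + 5)**2 + (-187128 + 238686) = (-214)**2 + 51558 = 45796 + 51558 = 97354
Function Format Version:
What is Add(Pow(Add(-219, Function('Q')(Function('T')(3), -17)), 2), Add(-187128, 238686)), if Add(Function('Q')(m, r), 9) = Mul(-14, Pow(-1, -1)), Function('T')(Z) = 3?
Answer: 97354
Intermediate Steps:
Function('Q')(m, r) = 5 (Function('Q')(m, r) = Add(-9, Mul(-14, Pow(-1, -1))) = Add(-9, Mul(-14, -1)) = Add(-9, 14) = 5)
Add(Pow(Add(-219, Function('Q')(Function('T')(3), -17)), 2), Add(-187128, 238686)) = Add(Pow(Add(-219, 5), 2), Add(-187128, 238686)) = Add(Pow(-214, 2), 51558) = Add(45796, 51558) = 97354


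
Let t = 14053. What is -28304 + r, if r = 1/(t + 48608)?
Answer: -1773556943/62661 ≈ -28304.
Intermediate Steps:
r = 1/62661 (r = 1/(14053 + 48608) = 1/62661 ≈ 1.5959e-5)
-28304 + r = -28304 + 1/62661 = -1773556943/62661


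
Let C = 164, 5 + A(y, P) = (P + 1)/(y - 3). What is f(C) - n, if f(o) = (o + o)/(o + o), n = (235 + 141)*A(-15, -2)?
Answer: 16741/9 ≈ 1860.1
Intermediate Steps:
A(y, P) = -5 + (1 + P)/(-3 + y) (A(y, P) = -5 + (P + 1)/(y - 3) = -5 + (1 + P)/(-3 + y))
n = -16732/9 (n = (235 + 141)*((16 - 2 - 5*(-15))/(-3 - 15)) = 376*((16 - 2 + 75)/(-18)) = 376*(-1/18*89) = 376*(-89/18) = -16732/9 ≈ -1859.1)
f(o) = 1 (f(o) = (2*o)/((2*o)) = (2*o)*(1/(2*o)) = 1)
f(C) - n = 1 - 1*(-16732/9) = 1 + 16732/9 = 16741/9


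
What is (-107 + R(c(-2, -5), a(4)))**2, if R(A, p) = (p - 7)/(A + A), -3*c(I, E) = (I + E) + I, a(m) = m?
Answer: 46225/4 ≈ 11556.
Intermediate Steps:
c(I, E) = -2*I/3 - E/3 (c(I, E) = -((I + E) + I)/3 = -((E + I) + I)/3 = -(E + 2*I)/3 = -2*I/3 - E/3)
R(A, p) = (-7 + p)/(2*A) (R(A, p) = (-7 + p)/((2*A)) = (-7 + p)*(1/(2*A)) = (-7 + p)/(2*A))
(-107 + R(c(-2, -5), a(4)))**2 = (-107 + (-7 + 4)/(2*(-2/3*(-2) - 1/3*(-5))))**2 = (-107 + (1/2)*(-3)/(4/3 + 5/3))**2 = (-107 + (1/2)*(-3)/3)**2 = (-107 + (1/2)*(1/3)*(-3))**2 = (-107 - 1/2)**2 = (-215/2)**2 = 46225/4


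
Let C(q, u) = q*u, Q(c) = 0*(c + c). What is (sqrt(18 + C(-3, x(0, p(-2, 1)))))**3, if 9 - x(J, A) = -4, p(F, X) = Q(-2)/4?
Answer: -21*I*sqrt(21) ≈ -96.234*I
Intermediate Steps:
Q(c) = 0 (Q(c) = 0*(2*c) = 0)
p(F, X) = 0 (p(F, X) = 0/4 = 0*(1/4) = 0)
x(J, A) = 13 (x(J, A) = 9 - 1*(-4) = 9 + 4 = 13)
(sqrt(18 + C(-3, x(0, p(-2, 1)))))**3 = (sqrt(18 - 3*13))**3 = (sqrt(18 - 39))**3 = (sqrt(-21))**3 = (I*sqrt(21))**3 = -21*I*sqrt(21)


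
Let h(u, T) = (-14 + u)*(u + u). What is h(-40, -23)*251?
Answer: 1084320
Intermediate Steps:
h(u, T) = 2*u*(-14 + u) (h(u, T) = (-14 + u)*(2*u) = 2*u*(-14 + u))
h(-40, -23)*251 = (2*(-40)*(-14 - 40))*251 = (2*(-40)*(-54))*251 = 4320*251 = 1084320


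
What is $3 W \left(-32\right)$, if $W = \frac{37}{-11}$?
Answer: $\frac{3552}{11} \approx 322.91$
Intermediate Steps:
$W = - \frac{37}{11}$ ($W = 37 \left(- \frac{1}{11}\right) = - \frac{37}{11} \approx -3.3636$)
$3 W \left(-32\right) = 3 \left(- \frac{37}{11}\right) \left(-32\right) = \left(- \frac{111}{11}\right) \left(-32\right) = \frac{3552}{11}$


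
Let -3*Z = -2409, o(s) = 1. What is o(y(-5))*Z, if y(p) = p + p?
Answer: 803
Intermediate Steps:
y(p) = 2*p
Z = 803 (Z = -⅓*(-2409) = 803)
o(y(-5))*Z = 1*803 = 803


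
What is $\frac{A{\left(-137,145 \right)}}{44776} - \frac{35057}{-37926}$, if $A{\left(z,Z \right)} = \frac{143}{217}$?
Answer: $\frac{24330926983}{26321705928} \approx 0.92437$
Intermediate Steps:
$A{\left(z,Z \right)} = \frac{143}{217}$ ($A{\left(z,Z \right)} = 143 \cdot \frac{1}{217} = \frac{143}{217}$)
$\frac{A{\left(-137,145 \right)}}{44776} - \frac{35057}{-37926} = \frac{143}{217 \cdot 44776} - \frac{35057}{-37926} = \frac{143}{217} \cdot \frac{1}{44776} - - \frac{35057}{37926} = \frac{143}{9716392} + \frac{35057}{37926} = \frac{24330926983}{26321705928}$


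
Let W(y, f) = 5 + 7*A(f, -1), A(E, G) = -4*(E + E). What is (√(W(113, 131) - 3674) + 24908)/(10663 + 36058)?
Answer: 24908/46721 + I*√11005/46721 ≈ 0.53312 + 0.0022453*I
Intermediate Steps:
A(E, G) = -8*E
W(y, f) = 5 - 56*f (W(y, f) = 5 + 7*(-8*f) = 5 - 56*f)
(√(W(113, 131) - 3674) + 24908)/(10663 + 36058) = (√((5 - 56*131) - 3674) + 24908)/(10663 + 36058) = (√((5 - 7336) - 3674) + 24908)/46721 = (√(-7331 - 3674) + 24908)*(1/46721) = (√(-11005) + 24908)*(1/46721) = (I*√11005 + 24908)*(1/46721) = (24908 + I*√11005)*(1/46721) = 24908/46721 + I*√11005/46721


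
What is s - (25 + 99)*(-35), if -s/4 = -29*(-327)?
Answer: -33592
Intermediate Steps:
s = -37932 (s = -(-116)*(-327) = -4*9483 = -37932)
s - (25 + 99)*(-35) = -37932 - (25 + 99)*(-35) = -37932 - 124*(-35) = -37932 - 1*(-4340) = -37932 + 4340 = -33592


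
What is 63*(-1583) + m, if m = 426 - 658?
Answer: -99961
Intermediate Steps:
m = -232
63*(-1583) + m = 63*(-1583) - 232 = -99729 - 232 = -99961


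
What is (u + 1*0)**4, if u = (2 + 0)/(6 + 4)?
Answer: 1/625 ≈ 0.0016000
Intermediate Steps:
u = 1/5 (u = 2/10 = 2*(1/10) = 1/5 ≈ 0.20000)
(u + 1*0)**4 = (1/5 + 1*0)**4 = (1/5 + 0)**4 = (1/5)**4 = 1/625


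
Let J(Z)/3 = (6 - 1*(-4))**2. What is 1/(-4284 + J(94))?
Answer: -1/3984 ≈ -0.00025100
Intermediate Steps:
J(Z) = 300 (J(Z) = 3*(6 - 1*(-4))**2 = 3*(6 + 4)**2 = 3*10**2 = 3*100 = 300)
1/(-4284 + J(94)) = 1/(-4284 + 300) = 1/(-3984) = -1/3984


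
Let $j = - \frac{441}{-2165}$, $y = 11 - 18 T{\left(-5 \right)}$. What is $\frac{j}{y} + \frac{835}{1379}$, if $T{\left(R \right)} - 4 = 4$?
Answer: $\frac{34260848}{56725165} \approx 0.60398$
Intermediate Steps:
$T{\left(R \right)} = 8$ ($T{\left(R \right)} = 4 + 4 = 8$)
$y = -133$ ($y = 11 - 144 = -133$)
$j = \frac{441}{2165}$ ($j = \left(-441\right) \left(- \frac{1}{2165}\right) = \frac{441}{2165} \approx 0.2037$)
$\frac{j}{y} + \frac{835}{1379} = \frac{441}{2165 \left(-133\right)} + \frac{835}{1379} = \frac{441}{2165} \left(- \frac{1}{133}\right) + 835 \cdot \frac{1}{1379} = - \frac{63}{41135} + \frac{835}{1379} = \frac{34260848}{56725165}$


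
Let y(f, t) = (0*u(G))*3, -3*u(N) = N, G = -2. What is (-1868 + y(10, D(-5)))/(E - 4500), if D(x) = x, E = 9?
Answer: 1868/4491 ≈ 0.41594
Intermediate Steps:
u(N) = -N/3
y(f, t) = 0 (y(f, t) = (0*(-⅓*(-2)))*3 = (0*(⅔))*3 = 0*3 = 0)
(-1868 + y(10, D(-5)))/(E - 4500) = (-1868 + 0)/(9 - 4500) = -1868/(-4491) = -1868*(-1/4491) = 1868/4491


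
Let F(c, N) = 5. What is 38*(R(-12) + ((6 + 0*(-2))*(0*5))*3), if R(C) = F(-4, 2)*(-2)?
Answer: -380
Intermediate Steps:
R(C) = -10 (R(C) = 5*(-2) = -10)
38*(R(-12) + ((6 + 0*(-2))*(0*5))*3) = 38*(-10 + ((6 + 0*(-2))*(0*5))*3) = 38*(-10 + ((6 + 0)*0)*3) = 38*(-10 + (6*0)*3) = 38*(-10 + 0*3) = 38*(-10 + 0) = 38*(-10) = -380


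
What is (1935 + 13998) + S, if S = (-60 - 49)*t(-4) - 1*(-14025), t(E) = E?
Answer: 30394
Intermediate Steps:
S = 14461 (S = (-60 - 49)*(-4) - 1*(-14025) = -109*(-4) + 14025 = 436 + 14025 = 14461)
(1935 + 13998) + S = (1935 + 13998) + 14461 = 15933 + 14461 = 30394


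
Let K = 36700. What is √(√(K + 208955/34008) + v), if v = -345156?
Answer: √(-24949257684624 + 4251*√10613068322610)/8502 ≈ 587.34*I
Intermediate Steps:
√(√(K + 208955/34008) + v) = √(√(36700 + 208955/34008) - 345156) = √(√(1248302555/34008) - 345156) = √(√10613068322610/17004 - 345156) = √(-345156 + √10613068322610/17004)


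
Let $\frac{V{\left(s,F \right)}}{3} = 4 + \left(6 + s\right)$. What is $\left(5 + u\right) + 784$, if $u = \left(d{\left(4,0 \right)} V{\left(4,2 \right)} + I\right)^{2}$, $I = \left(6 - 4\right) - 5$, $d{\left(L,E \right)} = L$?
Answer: $28014$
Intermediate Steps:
$V{\left(s,F \right)} = 30 + 3 s$ ($V{\left(s,F \right)} = 3 \left(4 + \left(6 + s\right)\right) = 3 \left(10 + s\right) = 30 + 3 s$)
$I = -3$ ($I = 2 - 5 = -3$)
$u = 27225$ ($u = \left(4 \left(30 + 3 \cdot 4\right) - 3\right)^{2} = \left(4 \left(30 + 12\right) - 3\right)^{2} = \left(4 \cdot 42 - 3\right)^{2} = \left(168 - 3\right)^{2} = 165^{2} = 27225$)
$\left(5 + u\right) + 784 = \left(5 + 27225\right) + 784 = 27230 + 784 = 28014$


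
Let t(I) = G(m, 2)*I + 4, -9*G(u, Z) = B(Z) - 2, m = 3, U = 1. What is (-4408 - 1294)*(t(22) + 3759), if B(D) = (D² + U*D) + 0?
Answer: -192607858/9 ≈ -2.1401e+7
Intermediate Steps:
B(D) = D + D² (B(D) = (D² + 1*D) + 0 = (D² + D) + 0 = (D + D²) + 0 = D + D²)
G(u, Z) = 2/9 - Z*(1 + Z)/9 (G(u, Z) = -(Z*(1 + Z) - 2)/9 = -(-2 + Z*(1 + Z))/9 = 2/9 - Z*(1 + Z)/9)
t(I) = 4 - 4*I/9 (t(I) = (2/9 - ⅑*2*(1 + 2))*I + 4 = (2/9 - ⅑*2*3)*I + 4 = (2/9 - ⅔)*I + 4 = -4*I/9 + 4 = 4 - 4*I/9)
(-4408 - 1294)*(t(22) + 3759) = (-4408 - 1294)*((4 - 4/9*22) + 3759) = -5702*((4 - 88/9) + 3759) = -5702*(-52/9 + 3759) = -5702*33779/9 = -192607858/9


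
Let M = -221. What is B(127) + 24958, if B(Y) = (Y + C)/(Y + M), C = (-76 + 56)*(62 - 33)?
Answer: 2346505/94 ≈ 24963.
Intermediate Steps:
C = -580 (C = -20*29 = -580)
B(Y) = (-580 + Y)/(-221 + Y) (B(Y) = (Y - 580)/(Y - 221) = (-580 + Y)/(-221 + Y))
B(127) + 24958 = (-580 + 127)/(-221 + 127) + 24958 = -453/(-94) + 24958 = -1/94*(-453) + 24958 = 453/94 + 24958 = 2346505/94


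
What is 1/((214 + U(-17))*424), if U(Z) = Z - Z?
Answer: 1/90736 ≈ 1.1021e-5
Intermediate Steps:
U(Z) = 0
1/((214 + U(-17))*424) = 1/((214 + 0)*424) = 1/(214*424) = 1/90736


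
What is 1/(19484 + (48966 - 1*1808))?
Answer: 1/66642 ≈ 1.5006e-5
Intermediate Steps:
1/(19484 + (48966 - 1*1808)) = 1/(19484 + (48966 - 1808)) = 1/(19484 + 47158) = 1/66642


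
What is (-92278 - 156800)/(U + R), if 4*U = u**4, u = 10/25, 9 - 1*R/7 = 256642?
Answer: 51891250/374256457 ≈ 0.13865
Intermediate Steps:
R = -1796431 (R = 63 - 7*256642 = 63 - 1796494 = -1796431)
u = 2/5 (u = 10*(1/25) = 2/5 ≈ 0.40000)
U = 4/625 (U = (2/5)**4/4 = (1/4)*(16/625) = 4/625 ≈ 0.0064000)
(-92278 - 156800)/(U + R) = (-92278 - 156800)/(4/625 - 1796431) = -249078/(-1122769371/625) = -249078*(-625/1122769371) = 51891250/374256457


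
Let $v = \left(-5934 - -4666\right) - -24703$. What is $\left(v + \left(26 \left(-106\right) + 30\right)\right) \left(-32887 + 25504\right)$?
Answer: $-152894547$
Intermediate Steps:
$v = 23435$ ($v = \left(-5934 + 4666\right) + 24703 = -1268 + 24703 = 23435$)
$\left(v + \left(26 \left(-106\right) + 30\right)\right) \left(-32887 + 25504\right) = \left(23435 + \left(26 \left(-106\right) + 30\right)\right) \left(-32887 + 25504\right) = \left(23435 + \left(-2756 + 30\right)\right) \left(-7383\right) = \left(23435 - 2726\right) \left(-7383\right) = 20709 \left(-7383\right) = -152894547$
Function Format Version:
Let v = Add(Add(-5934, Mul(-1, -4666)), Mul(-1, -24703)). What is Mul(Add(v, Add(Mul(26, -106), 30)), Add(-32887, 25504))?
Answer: -152894547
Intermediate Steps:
v = 23435 (v = Add(Add(-5934, 4666), 24703) = Add(-1268, 24703) = 23435)
Mul(Add(v, Add(Mul(26, -106), 30)), Add(-32887, 25504)) = Mul(Add(23435, Add(Mul(26, -106), 30)), Add(-32887, 25504)) = Mul(Add(23435, Add(-2756, 30)), -7383) = Mul(Add(23435, -2726), -7383) = Mul(20709, -7383) = -152894547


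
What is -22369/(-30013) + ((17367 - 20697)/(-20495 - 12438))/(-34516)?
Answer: 12713543732821/17058120070282 ≈ 0.74531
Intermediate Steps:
-22369/(-30013) + ((17367 - 20697)/(-20495 - 12438))/(-34516) = -22369*(-1/30013) - 3330/(-32933)*(-1/34516) = 22369/30013 - 3330*(-1/32933)*(-1/34516) = 22369/30013 + (3330/32933)*(-1/34516) = 22369/30013 - 1665/568357714 = 12713543732821/17058120070282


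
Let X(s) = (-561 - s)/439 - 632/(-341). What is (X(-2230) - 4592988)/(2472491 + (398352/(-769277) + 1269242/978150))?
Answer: -258685381347806836807125/139255375029253102174258 ≈ -1.8576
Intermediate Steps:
X(s) = 86147/149699 - s/439 (X(s) = (-561 - s)*(1/439) - 632*(-1/341) = (-561/439 - s/439) + 632/341 = 86147/149699 - s/439)
(X(-2230) - 4592988)/(2472491 + (398352/(-769277) + 1269242/978150)) = ((86147/149699 - 1/439*(-2230)) - 4592988)/(2472491 + (398352/(-769277) + 1269242/978150)) = ((86147/149699 + 2230/439) - 4592988)/(2472491 + (398352*(-1/769277) + 1269242*(1/978150))) = (846577/149699 - 4592988)/(2472491 + (-398352/769277 + 634621/489075)) = -687564864035/(149699*(2472491 + 293375334617/376234148775)) = -687564864035/(149699*930235840114183142/376234148775) = -687564864035/149699*376234148775/930235840114183142 = -258685381347806836807125/139255375029253102174258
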